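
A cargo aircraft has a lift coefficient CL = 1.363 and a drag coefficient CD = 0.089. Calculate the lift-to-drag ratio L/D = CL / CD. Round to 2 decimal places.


Step 1: L/D = CL / CD = 1.363 / 0.089
Step 2: L/D = 15.31

15.31


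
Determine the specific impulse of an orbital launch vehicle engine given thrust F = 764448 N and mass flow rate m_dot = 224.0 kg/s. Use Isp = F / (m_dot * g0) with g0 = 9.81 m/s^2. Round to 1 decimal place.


Step 1: m_dot * g0 = 224.0 * 9.81 = 2197.44
Step 2: Isp = 764448 / 2197.44 = 347.9 s

347.9


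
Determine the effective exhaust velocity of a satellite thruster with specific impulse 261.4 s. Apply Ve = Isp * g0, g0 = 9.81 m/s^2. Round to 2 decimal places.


Step 1: Ve = Isp * g0 = 261.4 * 9.81
Step 2: Ve = 2564.33 m/s

2564.33


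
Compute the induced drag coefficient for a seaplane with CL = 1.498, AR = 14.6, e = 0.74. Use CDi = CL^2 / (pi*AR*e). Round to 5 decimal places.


Step 1: CL^2 = 1.498^2 = 2.244004
Step 2: pi * AR * e = 3.14159 * 14.6 * 0.74 = 33.941767
Step 3: CDi = 2.244004 / 33.941767 = 0.06611

0.06611


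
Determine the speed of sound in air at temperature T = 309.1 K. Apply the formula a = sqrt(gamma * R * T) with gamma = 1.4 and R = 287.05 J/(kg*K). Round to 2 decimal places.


Step 1: gamma * R * T = 1.4 * 287.05 * 309.1 = 124218.017
Step 2: a = sqrt(124218.017) = 352.45 m/s

352.45


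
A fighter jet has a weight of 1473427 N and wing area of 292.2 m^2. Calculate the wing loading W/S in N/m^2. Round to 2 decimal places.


Step 1: Wing loading = W / S = 1473427 / 292.2
Step 2: Wing loading = 5042.53 N/m^2

5042.53


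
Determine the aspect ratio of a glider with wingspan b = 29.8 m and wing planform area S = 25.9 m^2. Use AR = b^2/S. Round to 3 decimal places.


Step 1: b^2 = 29.8^2 = 888.04
Step 2: AR = 888.04 / 25.9 = 34.287

34.287


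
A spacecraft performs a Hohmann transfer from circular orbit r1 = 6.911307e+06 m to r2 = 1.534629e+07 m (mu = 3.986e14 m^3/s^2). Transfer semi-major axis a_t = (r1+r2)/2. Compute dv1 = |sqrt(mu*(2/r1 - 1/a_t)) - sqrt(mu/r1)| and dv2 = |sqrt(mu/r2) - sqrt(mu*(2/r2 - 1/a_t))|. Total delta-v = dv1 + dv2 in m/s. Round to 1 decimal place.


Step 1: Transfer semi-major axis a_t = (6.911307e+06 + 1.534629e+07) / 2 = 1.112880e+07 m
Step 2: v1 (circular at r1) = sqrt(mu/r1) = 7594.31 m/s
Step 3: v_t1 = sqrt(mu*(2/r1 - 1/a_t)) = 8917.97 m/s
Step 4: dv1 = |8917.97 - 7594.31| = 1323.66 m/s
Step 5: v2 (circular at r2) = 5096.44 m/s, v_t2 = 4016.27 m/s
Step 6: dv2 = |5096.44 - 4016.27| = 1080.17 m/s
Step 7: Total delta-v = 1323.66 + 1080.17 = 2403.8 m/s

2403.8


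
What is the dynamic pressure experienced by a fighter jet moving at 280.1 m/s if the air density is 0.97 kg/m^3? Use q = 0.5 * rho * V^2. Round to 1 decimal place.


Step 1: V^2 = 280.1^2 = 78456.01
Step 2: q = 0.5 * 0.97 * 78456.01
Step 3: q = 38051.2 Pa

38051.2


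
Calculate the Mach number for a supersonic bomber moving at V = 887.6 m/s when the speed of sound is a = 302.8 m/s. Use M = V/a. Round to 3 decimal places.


Step 1: M = V / a = 887.6 / 302.8
Step 2: M = 2.931

2.931


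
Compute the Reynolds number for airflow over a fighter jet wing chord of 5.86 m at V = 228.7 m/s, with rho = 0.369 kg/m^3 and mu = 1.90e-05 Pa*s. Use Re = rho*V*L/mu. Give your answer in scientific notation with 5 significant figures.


Step 1: Numerator = rho * V * L = 0.369 * 228.7 * 5.86 = 494.527158
Step 2: Re = 494.527158 / 1.90e-05
Step 3: Re = 2.6028e+07

2.6028e+07


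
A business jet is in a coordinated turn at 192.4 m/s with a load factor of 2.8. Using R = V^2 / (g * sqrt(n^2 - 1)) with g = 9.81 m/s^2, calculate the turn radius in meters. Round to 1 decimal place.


Step 1: V^2 = 192.4^2 = 37017.76
Step 2: n^2 - 1 = 2.8^2 - 1 = 6.84
Step 3: sqrt(6.84) = 2.615339
Step 4: R = 37017.76 / (9.81 * 2.615339) = 1442.8 m

1442.8


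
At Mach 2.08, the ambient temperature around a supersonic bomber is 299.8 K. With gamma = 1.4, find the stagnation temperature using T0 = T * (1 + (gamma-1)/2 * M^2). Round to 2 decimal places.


Step 1: (gamma-1)/2 = 0.2
Step 2: M^2 = 4.3264
Step 3: 1 + 0.2 * 4.3264 = 1.86528
Step 4: T0 = 299.8 * 1.86528 = 559.21 K

559.21


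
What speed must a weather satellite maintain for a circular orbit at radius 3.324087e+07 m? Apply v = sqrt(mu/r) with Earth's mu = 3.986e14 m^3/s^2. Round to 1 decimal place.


Step 1: mu / r = 3.986e14 / 3.324087e+07 = 11991262.5632
Step 2: v = sqrt(11991262.5632) = 3462.8 m/s

3462.8


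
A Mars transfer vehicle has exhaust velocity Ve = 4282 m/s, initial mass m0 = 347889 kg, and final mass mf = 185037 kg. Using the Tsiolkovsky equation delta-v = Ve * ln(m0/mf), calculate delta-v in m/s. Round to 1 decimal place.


Step 1: Mass ratio m0/mf = 347889 / 185037 = 1.880105
Step 2: ln(1.880105) = 0.631328
Step 3: delta-v = 4282 * 0.631328 = 2703.3 m/s

2703.3


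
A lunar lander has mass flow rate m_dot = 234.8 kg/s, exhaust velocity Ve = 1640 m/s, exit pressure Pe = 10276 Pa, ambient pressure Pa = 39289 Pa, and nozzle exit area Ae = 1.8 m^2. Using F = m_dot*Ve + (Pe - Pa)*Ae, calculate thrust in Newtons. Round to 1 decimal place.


Step 1: Momentum thrust = m_dot * Ve = 234.8 * 1640 = 385072.0 N
Step 2: Pressure thrust = (Pe - Pa) * Ae = (10276 - 39289) * 1.8 = -52223.4 N
Step 3: Total thrust F = 385072.0 + -52223.4 = 332848.6 N

332848.6


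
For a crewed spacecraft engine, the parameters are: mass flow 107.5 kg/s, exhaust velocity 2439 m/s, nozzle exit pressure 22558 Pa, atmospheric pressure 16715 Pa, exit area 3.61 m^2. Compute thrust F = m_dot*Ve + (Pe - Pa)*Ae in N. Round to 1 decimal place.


Step 1: Momentum thrust = m_dot * Ve = 107.5 * 2439 = 262192.5 N
Step 2: Pressure thrust = (Pe - Pa) * Ae = (22558 - 16715) * 3.61 = 21093.23 N
Step 3: Total thrust F = 262192.5 + 21093.23 = 283285.7 N

283285.7


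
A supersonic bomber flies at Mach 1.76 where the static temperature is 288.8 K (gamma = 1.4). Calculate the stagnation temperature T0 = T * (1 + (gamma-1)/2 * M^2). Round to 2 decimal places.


Step 1: (gamma-1)/2 = 0.2
Step 2: M^2 = 3.0976
Step 3: 1 + 0.2 * 3.0976 = 1.61952
Step 4: T0 = 288.8 * 1.61952 = 467.72 K

467.72


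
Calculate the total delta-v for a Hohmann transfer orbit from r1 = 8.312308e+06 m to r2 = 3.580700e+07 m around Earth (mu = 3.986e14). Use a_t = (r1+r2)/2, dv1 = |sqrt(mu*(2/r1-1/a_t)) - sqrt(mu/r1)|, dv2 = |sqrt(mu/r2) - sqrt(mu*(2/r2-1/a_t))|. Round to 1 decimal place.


Step 1: Transfer semi-major axis a_t = (8.312308e+06 + 3.580700e+07) / 2 = 2.205965e+07 m
Step 2: v1 (circular at r1) = sqrt(mu/r1) = 6924.81 m/s
Step 3: v_t1 = sqrt(mu*(2/r1 - 1/a_t)) = 8822.52 m/s
Step 4: dv1 = |8822.52 - 6924.81| = 1897.71 m/s
Step 5: v2 (circular at r2) = 3336.45 m/s, v_t2 = 2048.08 m/s
Step 6: dv2 = |3336.45 - 2048.08| = 1288.37 m/s
Step 7: Total delta-v = 1897.71 + 1288.37 = 3186.1 m/s

3186.1


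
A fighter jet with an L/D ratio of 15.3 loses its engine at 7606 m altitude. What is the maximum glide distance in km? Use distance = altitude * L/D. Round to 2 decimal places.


Step 1: Glide distance = altitude * L/D = 7606 * 15.3 = 116371.8 m
Step 2: Convert to km: 116371.8 / 1000 = 116.37 km

116.37


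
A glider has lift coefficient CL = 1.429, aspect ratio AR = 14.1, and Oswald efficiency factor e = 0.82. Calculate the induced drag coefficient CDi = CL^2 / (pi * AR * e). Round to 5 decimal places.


Step 1: CL^2 = 1.429^2 = 2.042041
Step 2: pi * AR * e = 3.14159 * 14.1 * 0.82 = 36.323094
Step 3: CDi = 2.042041 / 36.323094 = 0.05622

0.05622


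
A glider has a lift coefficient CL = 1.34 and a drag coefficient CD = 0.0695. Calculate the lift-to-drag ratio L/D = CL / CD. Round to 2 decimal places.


Step 1: L/D = CL / CD = 1.34 / 0.0695
Step 2: L/D = 19.28

19.28


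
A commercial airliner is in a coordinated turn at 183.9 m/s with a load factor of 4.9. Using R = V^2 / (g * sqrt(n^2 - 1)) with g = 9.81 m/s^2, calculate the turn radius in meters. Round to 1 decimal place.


Step 1: V^2 = 183.9^2 = 33819.21
Step 2: n^2 - 1 = 4.9^2 - 1 = 23.01
Step 3: sqrt(23.01) = 4.796874
Step 4: R = 33819.21 / (9.81 * 4.796874) = 718.7 m

718.7


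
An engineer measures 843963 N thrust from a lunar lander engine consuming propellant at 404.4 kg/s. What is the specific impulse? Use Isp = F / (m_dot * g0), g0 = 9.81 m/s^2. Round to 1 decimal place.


Step 1: m_dot * g0 = 404.4 * 9.81 = 3967.16
Step 2: Isp = 843963 / 3967.16 = 212.7 s

212.7


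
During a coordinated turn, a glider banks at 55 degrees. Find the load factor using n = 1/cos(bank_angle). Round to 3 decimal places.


Step 1: Convert 55 degrees to radians = 0.959931
Step 2: cos(55 deg) = 0.573576
Step 3: n = 1 / 0.573576 = 1.743

1.743


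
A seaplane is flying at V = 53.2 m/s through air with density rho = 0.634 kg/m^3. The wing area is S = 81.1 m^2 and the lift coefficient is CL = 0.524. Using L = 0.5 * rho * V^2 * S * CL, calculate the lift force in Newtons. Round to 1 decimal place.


Step 1: Calculate dynamic pressure q = 0.5 * 0.634 * 53.2^2 = 0.5 * 0.634 * 2830.24 = 897.1861 Pa
Step 2: Multiply by wing area and lift coefficient: L = 897.1861 * 81.1 * 0.524
Step 3: L = 72761.7911 * 0.524 = 38127.2 N

38127.2


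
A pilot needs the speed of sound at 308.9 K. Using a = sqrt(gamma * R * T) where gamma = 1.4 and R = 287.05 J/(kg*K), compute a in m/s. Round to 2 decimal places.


Step 1: gamma * R * T = 1.4 * 287.05 * 308.9 = 124137.643
Step 2: a = sqrt(124137.643) = 352.33 m/s

352.33


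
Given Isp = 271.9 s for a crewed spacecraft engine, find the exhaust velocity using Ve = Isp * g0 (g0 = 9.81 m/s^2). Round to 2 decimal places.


Step 1: Ve = Isp * g0 = 271.9 * 9.81
Step 2: Ve = 2667.34 m/s

2667.34


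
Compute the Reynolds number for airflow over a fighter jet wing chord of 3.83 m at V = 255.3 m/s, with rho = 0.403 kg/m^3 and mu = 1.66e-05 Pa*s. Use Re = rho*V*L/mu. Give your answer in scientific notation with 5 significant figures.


Step 1: Numerator = rho * V * L = 0.403 * 255.3 * 3.83 = 394.052997
Step 2: Re = 394.052997 / 1.66e-05
Step 3: Re = 2.3738e+07

2.3738e+07


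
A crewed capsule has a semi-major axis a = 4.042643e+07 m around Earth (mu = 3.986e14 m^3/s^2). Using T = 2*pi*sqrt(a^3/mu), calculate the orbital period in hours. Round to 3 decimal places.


Step 1: a^3 / mu = 6.606876e+22 / 3.986e14 = 1.657520e+08
Step 2: sqrt(1.657520e+08) = 12874.4724 s
Step 3: T = 2*pi * 12874.4724 = 80892.7 s
Step 4: T in hours = 80892.7 / 3600 = 22.470 hours

22.470


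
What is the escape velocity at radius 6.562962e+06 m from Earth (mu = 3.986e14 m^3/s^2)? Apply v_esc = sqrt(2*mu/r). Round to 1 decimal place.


Step 1: 2*mu/r = 2 * 3.986e14 / 6.562962e+06 = 121469543.7822
Step 2: v_esc = sqrt(121469543.7822) = 11021.3 m/s

11021.3


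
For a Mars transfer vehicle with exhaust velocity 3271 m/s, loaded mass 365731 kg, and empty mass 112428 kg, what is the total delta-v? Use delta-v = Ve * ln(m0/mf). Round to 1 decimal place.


Step 1: Mass ratio m0/mf = 365731 / 112428 = 3.253024
Step 2: ln(3.253024) = 1.179585
Step 3: delta-v = 3271 * 1.179585 = 3858.4 m/s

3858.4


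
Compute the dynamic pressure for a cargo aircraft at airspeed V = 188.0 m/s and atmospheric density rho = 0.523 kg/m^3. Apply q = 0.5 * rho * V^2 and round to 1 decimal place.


Step 1: V^2 = 188.0^2 = 35344.0
Step 2: q = 0.5 * 0.523 * 35344.0
Step 3: q = 9242.5 Pa

9242.5


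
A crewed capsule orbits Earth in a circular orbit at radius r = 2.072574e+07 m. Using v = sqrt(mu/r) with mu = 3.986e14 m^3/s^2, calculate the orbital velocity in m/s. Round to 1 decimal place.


Step 1: mu / r = 3.986e14 / 2.072574e+07 = 19232123.9193
Step 2: v = sqrt(19232123.9193) = 4385.4 m/s

4385.4


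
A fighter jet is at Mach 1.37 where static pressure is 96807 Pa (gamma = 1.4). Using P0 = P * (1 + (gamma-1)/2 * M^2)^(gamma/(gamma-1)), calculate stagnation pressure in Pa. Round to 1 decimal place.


Step 1: (gamma-1)/2 * M^2 = 0.2 * 1.8769 = 0.37538
Step 2: 1 + 0.37538 = 1.37538
Step 3: Exponent gamma/(gamma-1) = 3.5
Step 4: P0 = 96807 * 1.37538^3.5 = 295383.5 Pa

295383.5


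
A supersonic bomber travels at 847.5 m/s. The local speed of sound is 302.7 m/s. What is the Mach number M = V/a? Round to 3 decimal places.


Step 1: M = V / a = 847.5 / 302.7
Step 2: M = 2.800

2.800


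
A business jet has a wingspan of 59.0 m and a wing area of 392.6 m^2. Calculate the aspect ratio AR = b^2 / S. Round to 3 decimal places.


Step 1: b^2 = 59.0^2 = 3481.0
Step 2: AR = 3481.0 / 392.6 = 8.867

8.867


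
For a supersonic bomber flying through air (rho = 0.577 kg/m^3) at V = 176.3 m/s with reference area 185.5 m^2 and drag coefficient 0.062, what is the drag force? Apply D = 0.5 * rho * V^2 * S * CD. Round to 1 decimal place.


Step 1: Dynamic pressure q = 0.5 * 0.577 * 176.3^2 = 8967.0676 Pa
Step 2: Drag D = q * S * CD = 8967.0676 * 185.5 * 0.062
Step 3: D = 103130.2 N

103130.2


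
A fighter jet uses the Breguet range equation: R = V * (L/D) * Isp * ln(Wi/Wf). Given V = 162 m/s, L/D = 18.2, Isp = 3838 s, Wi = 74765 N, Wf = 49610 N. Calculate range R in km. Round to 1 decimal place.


Step 1: Coefficient = V * (L/D) * Isp = 162 * 18.2 * 3838 = 11315959.2 m
Step 2: Wi/Wf = 74765 / 49610 = 1.507055
Step 3: ln(1.507055) = 0.410157
Step 4: R = 11315959.2 * 0.410157 = 4641324.8 m = 4641.3 km

4641.3


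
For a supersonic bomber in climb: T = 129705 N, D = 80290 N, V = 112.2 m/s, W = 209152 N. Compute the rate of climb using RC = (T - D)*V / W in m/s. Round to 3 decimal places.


Step 1: Excess thrust = T - D = 129705 - 80290 = 49415 N
Step 2: Excess power = 49415 * 112.2 = 5544363.0 W
Step 3: RC = 5544363.0 / 209152 = 26.509 m/s

26.509


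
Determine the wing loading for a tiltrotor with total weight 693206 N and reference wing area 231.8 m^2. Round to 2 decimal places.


Step 1: Wing loading = W / S = 693206 / 231.8
Step 2: Wing loading = 2990.53 N/m^2

2990.53


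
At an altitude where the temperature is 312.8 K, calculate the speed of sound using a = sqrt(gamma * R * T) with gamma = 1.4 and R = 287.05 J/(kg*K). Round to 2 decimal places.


Step 1: gamma * R * T = 1.4 * 287.05 * 312.8 = 125704.936
Step 2: a = sqrt(125704.936) = 354.55 m/s

354.55


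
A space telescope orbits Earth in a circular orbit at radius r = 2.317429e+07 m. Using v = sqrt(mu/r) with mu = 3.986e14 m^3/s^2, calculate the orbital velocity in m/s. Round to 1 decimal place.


Step 1: mu / r = 3.986e14 / 2.317429e+07 = 17200095.4506
Step 2: v = sqrt(17200095.4506) = 4147.3 m/s

4147.3


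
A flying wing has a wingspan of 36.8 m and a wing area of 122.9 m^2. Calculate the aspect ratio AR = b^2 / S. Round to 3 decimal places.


Step 1: b^2 = 36.8^2 = 1354.24
Step 2: AR = 1354.24 / 122.9 = 11.019

11.019


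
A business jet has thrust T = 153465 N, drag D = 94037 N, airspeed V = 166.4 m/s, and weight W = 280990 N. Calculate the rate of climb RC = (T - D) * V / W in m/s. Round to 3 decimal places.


Step 1: Excess thrust = T - D = 153465 - 94037 = 59428 N
Step 2: Excess power = 59428 * 166.4 = 9888819.2 W
Step 3: RC = 9888819.2 / 280990 = 35.193 m/s

35.193


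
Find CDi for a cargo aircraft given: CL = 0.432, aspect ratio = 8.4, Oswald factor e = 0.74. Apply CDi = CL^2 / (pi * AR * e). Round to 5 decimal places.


Step 1: CL^2 = 0.432^2 = 0.186624
Step 2: pi * AR * e = 3.14159 * 8.4 * 0.74 = 19.52814
Step 3: CDi = 0.186624 / 19.52814 = 0.00956

0.00956


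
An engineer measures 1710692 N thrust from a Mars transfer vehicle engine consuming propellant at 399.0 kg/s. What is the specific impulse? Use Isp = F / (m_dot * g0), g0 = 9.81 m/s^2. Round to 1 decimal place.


Step 1: m_dot * g0 = 399.0 * 9.81 = 3914.19
Step 2: Isp = 1710692 / 3914.19 = 437.0 s

437.0


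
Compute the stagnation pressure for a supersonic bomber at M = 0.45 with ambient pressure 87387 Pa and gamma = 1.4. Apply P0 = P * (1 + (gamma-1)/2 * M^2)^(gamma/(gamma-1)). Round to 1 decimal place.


Step 1: (gamma-1)/2 * M^2 = 0.2 * 0.2025 = 0.0405
Step 2: 1 + 0.0405 = 1.0405
Step 3: Exponent gamma/(gamma-1) = 3.5
Step 4: P0 = 87387 * 1.0405^3.5 = 100414.0 Pa

100414.0


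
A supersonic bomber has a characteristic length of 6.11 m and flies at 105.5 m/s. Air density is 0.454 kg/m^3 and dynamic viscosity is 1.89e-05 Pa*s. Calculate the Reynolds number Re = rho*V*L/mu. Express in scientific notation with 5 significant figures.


Step 1: Numerator = rho * V * L = 0.454 * 105.5 * 6.11 = 292.65067
Step 2: Re = 292.65067 / 1.89e-05
Step 3: Re = 1.5484e+07

1.5484e+07


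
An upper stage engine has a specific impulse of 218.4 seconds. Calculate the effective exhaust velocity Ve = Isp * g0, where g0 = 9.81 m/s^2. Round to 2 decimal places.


Step 1: Ve = Isp * g0 = 218.4 * 9.81
Step 2: Ve = 2142.50 m/s

2142.50


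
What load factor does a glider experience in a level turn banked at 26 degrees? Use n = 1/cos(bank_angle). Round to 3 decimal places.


Step 1: Convert 26 degrees to radians = 0.453786
Step 2: cos(26 deg) = 0.898794
Step 3: n = 1 / 0.898794 = 1.113

1.113


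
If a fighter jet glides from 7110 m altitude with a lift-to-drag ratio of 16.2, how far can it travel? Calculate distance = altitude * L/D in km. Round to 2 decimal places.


Step 1: Glide distance = altitude * L/D = 7110 * 16.2 = 115182.0 m
Step 2: Convert to km: 115182.0 / 1000 = 115.18 km

115.18


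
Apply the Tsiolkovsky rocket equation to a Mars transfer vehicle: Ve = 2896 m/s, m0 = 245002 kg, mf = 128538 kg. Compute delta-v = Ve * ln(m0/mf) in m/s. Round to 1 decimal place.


Step 1: Mass ratio m0/mf = 245002 / 128538 = 1.906067
Step 2: ln(1.906067) = 0.645042
Step 3: delta-v = 2896 * 0.645042 = 1868.0 m/s

1868.0


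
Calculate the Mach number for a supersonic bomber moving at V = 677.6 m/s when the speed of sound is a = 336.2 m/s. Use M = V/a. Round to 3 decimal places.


Step 1: M = V / a = 677.6 / 336.2
Step 2: M = 2.015

2.015


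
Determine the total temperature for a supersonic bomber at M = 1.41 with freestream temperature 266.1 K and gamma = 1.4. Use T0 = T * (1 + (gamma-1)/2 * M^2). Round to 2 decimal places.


Step 1: (gamma-1)/2 = 0.2
Step 2: M^2 = 1.9881
Step 3: 1 + 0.2 * 1.9881 = 1.39762
Step 4: T0 = 266.1 * 1.39762 = 371.91 K

371.91


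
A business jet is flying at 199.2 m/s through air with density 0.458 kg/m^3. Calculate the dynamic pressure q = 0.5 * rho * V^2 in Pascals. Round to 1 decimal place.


Step 1: V^2 = 199.2^2 = 39680.64
Step 2: q = 0.5 * 0.458 * 39680.64
Step 3: q = 9086.9 Pa

9086.9


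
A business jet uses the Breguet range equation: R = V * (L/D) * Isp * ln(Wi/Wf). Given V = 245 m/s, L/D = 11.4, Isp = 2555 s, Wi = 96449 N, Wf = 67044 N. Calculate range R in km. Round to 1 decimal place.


Step 1: Coefficient = V * (L/D) * Isp = 245 * 11.4 * 2555 = 7136115.0 m
Step 2: Wi/Wf = 96449 / 67044 = 1.438593
Step 3: ln(1.438593) = 0.363665
Step 4: R = 7136115.0 * 0.363665 = 2595157.1 m = 2595.2 km

2595.2


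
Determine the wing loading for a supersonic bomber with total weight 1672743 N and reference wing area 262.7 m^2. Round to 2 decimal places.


Step 1: Wing loading = W / S = 1672743 / 262.7
Step 2: Wing loading = 6367.50 N/m^2

6367.50


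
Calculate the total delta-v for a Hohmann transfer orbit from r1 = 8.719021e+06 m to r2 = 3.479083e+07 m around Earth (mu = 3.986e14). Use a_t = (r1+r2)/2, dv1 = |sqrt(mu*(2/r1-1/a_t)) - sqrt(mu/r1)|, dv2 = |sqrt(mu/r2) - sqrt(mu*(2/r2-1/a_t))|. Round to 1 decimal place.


Step 1: Transfer semi-major axis a_t = (8.719021e+06 + 3.479083e+07) / 2 = 2.175493e+07 m
Step 2: v1 (circular at r1) = sqrt(mu/r1) = 6761.37 m/s
Step 3: v_t1 = sqrt(mu*(2/r1 - 1/a_t)) = 8550.44 m/s
Step 4: dv1 = |8550.44 - 6761.37| = 1789.07 m/s
Step 5: v2 (circular at r2) = 3384.83 m/s, v_t2 = 2142.85 m/s
Step 6: dv2 = |3384.83 - 2142.85| = 1241.98 m/s
Step 7: Total delta-v = 1789.07 + 1241.98 = 3031.0 m/s

3031.0


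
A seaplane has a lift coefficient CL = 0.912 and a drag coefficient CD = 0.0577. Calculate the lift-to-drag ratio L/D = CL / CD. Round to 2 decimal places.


Step 1: L/D = CL / CD = 0.912 / 0.0577
Step 2: L/D = 15.81

15.81


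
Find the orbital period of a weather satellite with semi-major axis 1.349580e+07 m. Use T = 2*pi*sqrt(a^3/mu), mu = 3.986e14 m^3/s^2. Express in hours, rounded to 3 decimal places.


Step 1: a^3 / mu = 2.458079e+21 / 3.986e14 = 6.166782e+06
Step 2: sqrt(6.166782e+06) = 2483.3007 s
Step 3: T = 2*pi * 2483.3007 = 15603.04 s
Step 4: T in hours = 15603.04 / 3600 = 4.334 hours

4.334


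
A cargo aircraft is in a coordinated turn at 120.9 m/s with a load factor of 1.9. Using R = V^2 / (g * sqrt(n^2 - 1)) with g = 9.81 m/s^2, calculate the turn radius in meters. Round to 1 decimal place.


Step 1: V^2 = 120.9^2 = 14616.81
Step 2: n^2 - 1 = 1.9^2 - 1 = 2.61
Step 3: sqrt(2.61) = 1.615549
Step 4: R = 14616.81 / (9.81 * 1.615549) = 922.3 m

922.3


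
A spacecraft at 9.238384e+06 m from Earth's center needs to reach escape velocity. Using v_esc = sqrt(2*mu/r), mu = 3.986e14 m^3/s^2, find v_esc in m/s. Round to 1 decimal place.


Step 1: 2*mu/r = 2 * 3.986e14 / 9.238384e+06 = 86292148.064
Step 2: v_esc = sqrt(86292148.064) = 9289.4 m/s

9289.4


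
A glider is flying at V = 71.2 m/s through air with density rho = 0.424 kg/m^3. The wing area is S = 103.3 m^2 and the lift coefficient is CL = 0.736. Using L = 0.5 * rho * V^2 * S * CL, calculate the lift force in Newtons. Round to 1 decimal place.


Step 1: Calculate dynamic pressure q = 0.5 * 0.424 * 71.2^2 = 0.5 * 0.424 * 5069.44 = 1074.7213 Pa
Step 2: Multiply by wing area and lift coefficient: L = 1074.7213 * 103.3 * 0.736
Step 3: L = 111018.7082 * 0.736 = 81709.8 N

81709.8


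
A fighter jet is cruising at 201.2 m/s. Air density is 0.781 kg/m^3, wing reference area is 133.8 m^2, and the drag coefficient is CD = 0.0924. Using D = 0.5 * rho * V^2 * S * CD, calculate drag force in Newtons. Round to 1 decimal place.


Step 1: Dynamic pressure q = 0.5 * 0.781 * 201.2^2 = 15808.0023 Pa
Step 2: Drag D = q * S * CD = 15808.0023 * 133.8 * 0.0924
Step 3: D = 195436.2 N

195436.2


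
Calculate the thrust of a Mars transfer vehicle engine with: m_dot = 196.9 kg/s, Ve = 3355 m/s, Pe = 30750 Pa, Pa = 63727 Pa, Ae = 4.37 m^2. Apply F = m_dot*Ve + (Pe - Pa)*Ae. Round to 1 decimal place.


Step 1: Momentum thrust = m_dot * Ve = 196.9 * 3355 = 660599.5 N
Step 2: Pressure thrust = (Pe - Pa) * Ae = (30750 - 63727) * 4.37 = -144109.49 N
Step 3: Total thrust F = 660599.5 + -144109.49 = 516490.0 N

516490.0


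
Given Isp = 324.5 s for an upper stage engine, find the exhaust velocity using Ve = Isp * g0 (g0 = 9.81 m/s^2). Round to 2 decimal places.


Step 1: Ve = Isp * g0 = 324.5 * 9.81
Step 2: Ve = 3183.35 m/s

3183.35


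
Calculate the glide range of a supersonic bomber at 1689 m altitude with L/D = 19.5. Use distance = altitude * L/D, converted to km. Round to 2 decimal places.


Step 1: Glide distance = altitude * L/D = 1689 * 19.5 = 32935.5 m
Step 2: Convert to km: 32935.5 / 1000 = 32.94 km

32.94


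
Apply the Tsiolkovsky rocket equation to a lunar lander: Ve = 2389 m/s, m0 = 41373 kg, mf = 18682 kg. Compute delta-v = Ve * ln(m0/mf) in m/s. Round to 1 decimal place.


Step 1: Mass ratio m0/mf = 41373 / 18682 = 2.214592
Step 2: ln(2.214592) = 0.795068
Step 3: delta-v = 2389 * 0.795068 = 1899.4 m/s

1899.4


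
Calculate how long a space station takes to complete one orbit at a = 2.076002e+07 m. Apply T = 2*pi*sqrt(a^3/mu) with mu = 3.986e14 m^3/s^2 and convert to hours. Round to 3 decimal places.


Step 1: a^3 / mu = 8.947121e+21 / 3.986e14 = 2.244636e+07
Step 2: sqrt(2.244636e+07) = 4737.7594 s
Step 3: T = 2*pi * 4737.7594 = 29768.22 s
Step 4: T in hours = 29768.22 / 3600 = 8.269 hours

8.269


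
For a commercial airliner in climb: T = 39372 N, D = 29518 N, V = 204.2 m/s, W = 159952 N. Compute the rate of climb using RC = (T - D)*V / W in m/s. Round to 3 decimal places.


Step 1: Excess thrust = T - D = 39372 - 29518 = 9854 N
Step 2: Excess power = 9854 * 204.2 = 2012186.8 W
Step 3: RC = 2012186.8 / 159952 = 12.580 m/s

12.580


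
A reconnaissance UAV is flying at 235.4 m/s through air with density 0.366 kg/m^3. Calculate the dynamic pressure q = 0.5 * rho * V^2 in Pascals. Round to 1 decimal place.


Step 1: V^2 = 235.4^2 = 55413.16
Step 2: q = 0.5 * 0.366 * 55413.16
Step 3: q = 10140.6 Pa

10140.6


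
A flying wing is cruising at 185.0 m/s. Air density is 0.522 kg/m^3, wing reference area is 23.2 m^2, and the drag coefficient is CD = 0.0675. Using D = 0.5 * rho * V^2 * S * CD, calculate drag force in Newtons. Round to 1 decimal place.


Step 1: Dynamic pressure q = 0.5 * 0.522 * 185.0^2 = 8932.725 Pa
Step 2: Drag D = q * S * CD = 8932.725 * 23.2 * 0.0675
Step 3: D = 13988.6 N

13988.6


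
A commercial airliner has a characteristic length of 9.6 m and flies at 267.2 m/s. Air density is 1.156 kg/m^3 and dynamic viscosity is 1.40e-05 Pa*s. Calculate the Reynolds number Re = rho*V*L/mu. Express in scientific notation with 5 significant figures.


Step 1: Numerator = rho * V * L = 1.156 * 267.2 * 9.6 = 2965.27872
Step 2: Re = 2965.27872 / 1.40e-05
Step 3: Re = 2.1181e+08

2.1181e+08


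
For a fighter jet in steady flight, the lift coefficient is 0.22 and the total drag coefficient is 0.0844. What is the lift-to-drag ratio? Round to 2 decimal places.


Step 1: L/D = CL / CD = 0.22 / 0.0844
Step 2: L/D = 2.61

2.61


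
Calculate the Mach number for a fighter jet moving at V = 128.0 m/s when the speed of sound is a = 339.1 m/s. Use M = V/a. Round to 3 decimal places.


Step 1: M = V / a = 128.0 / 339.1
Step 2: M = 0.377

0.377


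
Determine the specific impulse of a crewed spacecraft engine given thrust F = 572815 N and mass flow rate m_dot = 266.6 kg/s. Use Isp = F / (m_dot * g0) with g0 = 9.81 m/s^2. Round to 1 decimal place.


Step 1: m_dot * g0 = 266.6 * 9.81 = 2615.35
Step 2: Isp = 572815 / 2615.35 = 219.0 s

219.0


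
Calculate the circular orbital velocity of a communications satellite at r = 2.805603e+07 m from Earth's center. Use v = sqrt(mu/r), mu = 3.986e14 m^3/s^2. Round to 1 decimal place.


Step 1: mu / r = 3.986e14 / 2.805603e+07 = 14207284.4946
Step 2: v = sqrt(14207284.4946) = 3769.3 m/s

3769.3


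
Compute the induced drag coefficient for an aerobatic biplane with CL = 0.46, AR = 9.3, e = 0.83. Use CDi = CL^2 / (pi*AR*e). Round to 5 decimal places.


Step 1: CL^2 = 0.46^2 = 0.2116
Step 2: pi * AR * e = 3.14159 * 9.3 * 0.83 = 24.249954
Step 3: CDi = 0.2116 / 24.249954 = 0.00873

0.00873


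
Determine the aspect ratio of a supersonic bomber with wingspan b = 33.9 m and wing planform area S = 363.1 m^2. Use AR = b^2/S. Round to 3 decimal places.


Step 1: b^2 = 33.9^2 = 1149.21
Step 2: AR = 1149.21 / 363.1 = 3.165

3.165


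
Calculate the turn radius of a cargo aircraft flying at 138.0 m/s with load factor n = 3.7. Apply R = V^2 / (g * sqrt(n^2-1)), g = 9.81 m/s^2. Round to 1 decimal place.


Step 1: V^2 = 138.0^2 = 19044.0
Step 2: n^2 - 1 = 3.7^2 - 1 = 12.69
Step 3: sqrt(12.69) = 3.562303
Step 4: R = 19044.0 / (9.81 * 3.562303) = 545.0 m

545.0


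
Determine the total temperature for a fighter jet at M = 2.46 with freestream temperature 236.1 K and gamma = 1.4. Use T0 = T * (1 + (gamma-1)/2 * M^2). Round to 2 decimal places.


Step 1: (gamma-1)/2 = 0.2
Step 2: M^2 = 6.0516
Step 3: 1 + 0.2 * 6.0516 = 2.21032
Step 4: T0 = 236.1 * 2.21032 = 521.86 K

521.86


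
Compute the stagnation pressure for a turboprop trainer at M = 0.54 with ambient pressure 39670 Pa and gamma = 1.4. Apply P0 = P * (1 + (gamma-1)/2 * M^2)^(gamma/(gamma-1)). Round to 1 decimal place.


Step 1: (gamma-1)/2 * M^2 = 0.2 * 0.2916 = 0.05832
Step 2: 1 + 0.05832 = 1.05832
Step 3: Exponent gamma/(gamma-1) = 3.5
Step 4: P0 = 39670 * 1.05832^3.5 = 48375.1 Pa

48375.1


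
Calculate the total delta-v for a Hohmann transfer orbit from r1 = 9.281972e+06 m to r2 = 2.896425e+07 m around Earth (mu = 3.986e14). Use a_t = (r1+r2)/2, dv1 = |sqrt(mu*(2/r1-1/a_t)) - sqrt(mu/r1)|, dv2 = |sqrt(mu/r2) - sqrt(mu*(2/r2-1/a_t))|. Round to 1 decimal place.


Step 1: Transfer semi-major axis a_t = (9.281972e+06 + 2.896425e+07) / 2 = 1.912311e+07 m
Step 2: v1 (circular at r1) = sqrt(mu/r1) = 6553.13 m/s
Step 3: v_t1 = sqrt(mu*(2/r1 - 1/a_t)) = 8064.93 m/s
Step 4: dv1 = |8064.93 - 6553.13| = 1511.8 m/s
Step 5: v2 (circular at r2) = 3709.69 m/s, v_t2 = 2584.51 m/s
Step 6: dv2 = |3709.69 - 2584.51| = 1125.18 m/s
Step 7: Total delta-v = 1511.8 + 1125.18 = 2637.0 m/s

2637.0


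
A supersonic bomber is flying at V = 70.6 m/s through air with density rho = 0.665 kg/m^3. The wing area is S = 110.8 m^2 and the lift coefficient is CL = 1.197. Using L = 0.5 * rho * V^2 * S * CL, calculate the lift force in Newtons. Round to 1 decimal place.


Step 1: Calculate dynamic pressure q = 0.5 * 0.665 * 70.6^2 = 0.5 * 0.665 * 4984.36 = 1657.2997 Pa
Step 2: Multiply by wing area and lift coefficient: L = 1657.2997 * 110.8 * 1.197
Step 3: L = 183628.8068 * 1.197 = 219803.7 N

219803.7


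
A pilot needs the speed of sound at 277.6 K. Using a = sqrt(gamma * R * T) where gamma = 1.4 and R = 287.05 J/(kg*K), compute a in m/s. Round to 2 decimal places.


Step 1: gamma * R * T = 1.4 * 287.05 * 277.6 = 111559.112
Step 2: a = sqrt(111559.112) = 334.00 m/s

334.00


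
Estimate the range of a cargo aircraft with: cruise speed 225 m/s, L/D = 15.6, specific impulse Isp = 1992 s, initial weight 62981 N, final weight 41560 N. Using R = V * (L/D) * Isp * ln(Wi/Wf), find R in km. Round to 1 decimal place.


Step 1: Coefficient = V * (L/D) * Isp = 225 * 15.6 * 1992 = 6991920.0 m
Step 2: Wi/Wf = 62981 / 41560 = 1.515423
Step 3: ln(1.515423) = 0.415695
Step 4: R = 6991920.0 * 0.415695 = 2906505.7 m = 2906.5 km

2906.5


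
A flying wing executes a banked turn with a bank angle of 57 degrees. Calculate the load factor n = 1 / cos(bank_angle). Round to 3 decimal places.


Step 1: Convert 57 degrees to radians = 0.994838
Step 2: cos(57 deg) = 0.544639
Step 3: n = 1 / 0.544639 = 1.836

1.836


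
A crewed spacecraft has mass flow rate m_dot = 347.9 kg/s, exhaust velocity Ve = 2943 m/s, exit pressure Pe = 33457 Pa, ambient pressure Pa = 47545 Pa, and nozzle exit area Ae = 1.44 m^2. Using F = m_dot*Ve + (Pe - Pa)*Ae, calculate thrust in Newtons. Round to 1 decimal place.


Step 1: Momentum thrust = m_dot * Ve = 347.9 * 2943 = 1023869.7 N
Step 2: Pressure thrust = (Pe - Pa) * Ae = (33457 - 47545) * 1.44 = -20286.72 N
Step 3: Total thrust F = 1023869.7 + -20286.72 = 1003583.0 N

1003583.0


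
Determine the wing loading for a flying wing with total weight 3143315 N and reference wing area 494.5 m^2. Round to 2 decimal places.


Step 1: Wing loading = W / S = 3143315 / 494.5
Step 2: Wing loading = 6356.55 N/m^2

6356.55


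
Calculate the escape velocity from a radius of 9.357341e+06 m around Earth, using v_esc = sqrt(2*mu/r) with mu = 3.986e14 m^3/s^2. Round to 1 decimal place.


Step 1: 2*mu/r = 2 * 3.986e14 / 9.357341e+06 = 85195142.509
Step 2: v_esc = sqrt(85195142.509) = 9230.1 m/s

9230.1


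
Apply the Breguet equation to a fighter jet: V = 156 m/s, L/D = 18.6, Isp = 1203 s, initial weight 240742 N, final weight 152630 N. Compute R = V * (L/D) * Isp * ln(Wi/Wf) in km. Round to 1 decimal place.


Step 1: Coefficient = V * (L/D) * Isp = 156 * 18.6 * 1203 = 3490624.8 m
Step 2: Wi/Wf = 240742 / 152630 = 1.577291
Step 3: ln(1.577291) = 0.455709
Step 4: R = 3490624.8 * 0.455709 = 1590709.6 m = 1590.7 km

1590.7


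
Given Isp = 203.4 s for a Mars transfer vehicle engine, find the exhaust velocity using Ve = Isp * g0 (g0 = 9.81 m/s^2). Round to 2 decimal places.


Step 1: Ve = Isp * g0 = 203.4 * 9.81
Step 2: Ve = 1995.35 m/s

1995.35


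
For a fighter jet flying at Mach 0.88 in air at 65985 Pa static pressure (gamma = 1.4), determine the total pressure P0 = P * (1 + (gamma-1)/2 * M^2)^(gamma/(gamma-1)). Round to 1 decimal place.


Step 1: (gamma-1)/2 * M^2 = 0.2 * 0.7744 = 0.15488
Step 2: 1 + 0.15488 = 1.15488
Step 3: Exponent gamma/(gamma-1) = 3.5
Step 4: P0 = 65985 * 1.15488^3.5 = 109225.5 Pa

109225.5


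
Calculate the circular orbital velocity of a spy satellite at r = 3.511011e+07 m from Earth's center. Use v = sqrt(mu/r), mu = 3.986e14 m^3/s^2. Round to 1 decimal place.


Step 1: mu / r = 3.986e14 / 3.511011e+07 = 11352855.3457
Step 2: v = sqrt(11352855.3457) = 3369.4 m/s

3369.4


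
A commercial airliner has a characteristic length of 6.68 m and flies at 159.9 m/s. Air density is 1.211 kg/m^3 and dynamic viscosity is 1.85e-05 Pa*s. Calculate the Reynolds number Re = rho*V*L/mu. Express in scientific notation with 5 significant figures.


Step 1: Numerator = rho * V * L = 1.211 * 159.9 * 6.68 = 1293.507852
Step 2: Re = 1293.507852 / 1.85e-05
Step 3: Re = 6.9919e+07

6.9919e+07


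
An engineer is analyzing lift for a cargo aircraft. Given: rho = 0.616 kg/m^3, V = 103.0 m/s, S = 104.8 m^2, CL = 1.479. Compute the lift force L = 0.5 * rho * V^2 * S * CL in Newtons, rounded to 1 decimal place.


Step 1: Calculate dynamic pressure q = 0.5 * 0.616 * 103.0^2 = 0.5 * 0.616 * 10609.0 = 3267.572 Pa
Step 2: Multiply by wing area and lift coefficient: L = 3267.572 * 104.8 * 1.479
Step 3: L = 342441.5456 * 1.479 = 506471.0 N

506471.0


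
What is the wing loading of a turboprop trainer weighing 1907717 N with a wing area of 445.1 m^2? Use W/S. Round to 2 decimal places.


Step 1: Wing loading = W / S = 1907717 / 445.1
Step 2: Wing loading = 4286.04 N/m^2

4286.04


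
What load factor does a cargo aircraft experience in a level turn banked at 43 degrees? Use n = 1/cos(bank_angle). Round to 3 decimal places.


Step 1: Convert 43 degrees to radians = 0.750492
Step 2: cos(43 deg) = 0.731354
Step 3: n = 1 / 0.731354 = 1.367

1.367


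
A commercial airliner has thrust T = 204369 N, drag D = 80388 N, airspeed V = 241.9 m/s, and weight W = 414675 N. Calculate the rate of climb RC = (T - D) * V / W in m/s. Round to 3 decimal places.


Step 1: Excess thrust = T - D = 204369 - 80388 = 123981 N
Step 2: Excess power = 123981 * 241.9 = 29991003.9 W
Step 3: RC = 29991003.9 / 414675 = 72.324 m/s

72.324


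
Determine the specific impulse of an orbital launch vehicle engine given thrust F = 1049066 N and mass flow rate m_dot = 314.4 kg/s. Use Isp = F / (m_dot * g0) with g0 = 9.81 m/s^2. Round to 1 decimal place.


Step 1: m_dot * g0 = 314.4 * 9.81 = 3084.26
Step 2: Isp = 1049066 / 3084.26 = 340.1 s

340.1


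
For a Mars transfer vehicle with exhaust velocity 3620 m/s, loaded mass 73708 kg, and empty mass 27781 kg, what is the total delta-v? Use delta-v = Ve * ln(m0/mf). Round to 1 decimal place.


Step 1: Mass ratio m0/mf = 73708 / 27781 = 2.65318
Step 2: ln(2.65318) = 0.975759
Step 3: delta-v = 3620 * 0.975759 = 3532.2 m/s

3532.2


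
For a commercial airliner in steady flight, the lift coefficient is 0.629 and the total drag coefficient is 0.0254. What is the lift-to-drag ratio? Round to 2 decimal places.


Step 1: L/D = CL / CD = 0.629 / 0.0254
Step 2: L/D = 24.76

24.76


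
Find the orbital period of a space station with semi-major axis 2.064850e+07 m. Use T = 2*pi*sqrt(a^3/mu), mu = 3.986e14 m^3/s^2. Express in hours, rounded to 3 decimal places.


Step 1: a^3 / mu = 8.803706e+21 / 3.986e14 = 2.208657e+07
Step 2: sqrt(2.208657e+07) = 4699.6348 s
Step 3: T = 2*pi * 4699.6348 = 29528.68 s
Step 4: T in hours = 29528.68 / 3600 = 8.202 hours

8.202


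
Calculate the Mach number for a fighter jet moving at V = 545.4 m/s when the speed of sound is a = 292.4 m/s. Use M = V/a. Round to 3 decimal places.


Step 1: M = V / a = 545.4 / 292.4
Step 2: M = 1.865

1.865


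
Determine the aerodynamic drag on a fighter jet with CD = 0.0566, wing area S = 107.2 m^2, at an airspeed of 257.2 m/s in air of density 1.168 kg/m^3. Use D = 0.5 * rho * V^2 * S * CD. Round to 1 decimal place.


Step 1: Dynamic pressure q = 0.5 * 1.168 * 257.2^2 = 38632.6746 Pa
Step 2: Drag D = q * S * CD = 38632.6746 * 107.2 * 0.0566
Step 3: D = 234404.5 N

234404.5


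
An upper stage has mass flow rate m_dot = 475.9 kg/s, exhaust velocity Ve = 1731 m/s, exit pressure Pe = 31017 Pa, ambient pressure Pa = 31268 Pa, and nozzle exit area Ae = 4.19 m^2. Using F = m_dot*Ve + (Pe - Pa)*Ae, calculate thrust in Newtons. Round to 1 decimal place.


Step 1: Momentum thrust = m_dot * Ve = 475.9 * 1731 = 823782.9 N
Step 2: Pressure thrust = (Pe - Pa) * Ae = (31017 - 31268) * 4.19 = -1051.69 N
Step 3: Total thrust F = 823782.9 + -1051.69 = 822731.2 N

822731.2


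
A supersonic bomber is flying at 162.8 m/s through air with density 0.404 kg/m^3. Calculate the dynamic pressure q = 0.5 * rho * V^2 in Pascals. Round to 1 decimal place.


Step 1: V^2 = 162.8^2 = 26503.84
Step 2: q = 0.5 * 0.404 * 26503.84
Step 3: q = 5353.8 Pa

5353.8


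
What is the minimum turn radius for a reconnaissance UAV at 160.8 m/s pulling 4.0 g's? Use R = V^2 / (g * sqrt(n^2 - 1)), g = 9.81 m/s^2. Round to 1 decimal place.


Step 1: V^2 = 160.8^2 = 25856.64
Step 2: n^2 - 1 = 4.0^2 - 1 = 15.0
Step 3: sqrt(15.0) = 3.872983
Step 4: R = 25856.64 / (9.81 * 3.872983) = 680.5 m

680.5


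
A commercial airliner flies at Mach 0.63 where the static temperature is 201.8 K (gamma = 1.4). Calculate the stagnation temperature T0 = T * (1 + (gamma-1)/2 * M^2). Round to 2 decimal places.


Step 1: (gamma-1)/2 = 0.2
Step 2: M^2 = 0.3969
Step 3: 1 + 0.2 * 0.3969 = 1.07938
Step 4: T0 = 201.8 * 1.07938 = 217.82 K

217.82


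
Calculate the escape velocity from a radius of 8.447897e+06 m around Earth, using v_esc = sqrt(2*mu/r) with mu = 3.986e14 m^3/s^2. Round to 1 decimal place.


Step 1: 2*mu/r = 2 * 3.986e14 / 8.447897e+06 = 94366680.8438
Step 2: v_esc = sqrt(94366680.8438) = 9714.3 m/s

9714.3


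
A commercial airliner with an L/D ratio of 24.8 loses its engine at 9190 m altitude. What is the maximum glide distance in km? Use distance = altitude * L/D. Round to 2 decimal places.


Step 1: Glide distance = altitude * L/D = 9190 * 24.8 = 227912.0 m
Step 2: Convert to km: 227912.0 / 1000 = 227.91 km

227.91


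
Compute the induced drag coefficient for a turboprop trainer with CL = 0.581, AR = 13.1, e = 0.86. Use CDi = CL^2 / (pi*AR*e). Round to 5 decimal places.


Step 1: CL^2 = 0.581^2 = 0.337561
Step 2: pi * AR * e = 3.14159 * 13.1 * 0.86 = 35.393183
Step 3: CDi = 0.337561 / 35.393183 = 0.00954

0.00954


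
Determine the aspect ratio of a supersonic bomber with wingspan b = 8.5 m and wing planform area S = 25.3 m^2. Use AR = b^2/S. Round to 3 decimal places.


Step 1: b^2 = 8.5^2 = 72.25
Step 2: AR = 72.25 / 25.3 = 2.856

2.856


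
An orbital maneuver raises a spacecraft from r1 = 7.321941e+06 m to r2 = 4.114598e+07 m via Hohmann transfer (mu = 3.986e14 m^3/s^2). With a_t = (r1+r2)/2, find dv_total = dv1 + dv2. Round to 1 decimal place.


Step 1: Transfer semi-major axis a_t = (7.321941e+06 + 4.114598e+07) / 2 = 2.423396e+07 m
Step 2: v1 (circular at r1) = sqrt(mu/r1) = 7378.29 m/s
Step 3: v_t1 = sqrt(mu*(2/r1 - 1/a_t)) = 9614.06 m/s
Step 4: dv1 = |9614.06 - 7378.29| = 2235.78 m/s
Step 5: v2 (circular at r2) = 3112.47 m/s, v_t2 = 1710.83 m/s
Step 6: dv2 = |3112.47 - 1710.83| = 1401.64 m/s
Step 7: Total delta-v = 2235.78 + 1401.64 = 3637.4 m/s

3637.4


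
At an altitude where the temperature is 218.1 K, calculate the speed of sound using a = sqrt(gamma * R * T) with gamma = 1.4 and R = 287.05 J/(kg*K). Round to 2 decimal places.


Step 1: gamma * R * T = 1.4 * 287.05 * 218.1 = 87647.847
Step 2: a = sqrt(87647.847) = 296.05 m/s

296.05


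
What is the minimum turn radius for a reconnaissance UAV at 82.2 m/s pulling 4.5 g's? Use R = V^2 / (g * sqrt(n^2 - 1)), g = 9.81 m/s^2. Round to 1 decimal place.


Step 1: V^2 = 82.2^2 = 6756.84
Step 2: n^2 - 1 = 4.5^2 - 1 = 19.25
Step 3: sqrt(19.25) = 4.387482
Step 4: R = 6756.84 / (9.81 * 4.387482) = 157.0 m

157.0
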